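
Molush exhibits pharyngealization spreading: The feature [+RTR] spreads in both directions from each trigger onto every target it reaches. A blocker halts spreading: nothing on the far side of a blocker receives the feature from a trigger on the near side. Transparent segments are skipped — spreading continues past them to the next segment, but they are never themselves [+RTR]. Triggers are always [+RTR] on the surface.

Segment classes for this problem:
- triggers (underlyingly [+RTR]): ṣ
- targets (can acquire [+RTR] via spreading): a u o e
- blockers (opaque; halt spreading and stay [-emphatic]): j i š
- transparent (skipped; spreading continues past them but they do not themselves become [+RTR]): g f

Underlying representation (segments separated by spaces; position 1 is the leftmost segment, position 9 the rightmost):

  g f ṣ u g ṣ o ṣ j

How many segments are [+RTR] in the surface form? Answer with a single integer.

5

From /ṣ/ at 3 rightward: 4 /u/ → [+RTR]; 5 /g/ transparent; 6 /ṣ/ is itself a trigger — this domain ends here.
From /ṣ/ at 3 leftward: 2 /f/ transparent; 1 /g/ transparent; word edge.
From /ṣ/ at 6 rightward: 7 /o/ → [+RTR]; 8 /ṣ/ is itself a trigger — this domain ends here.
From /ṣ/ at 6 leftward: 5 /g/ transparent; 4 /u/ → [+RTR]; 3 /ṣ/ is itself a trigger — this domain ends here.
From /ṣ/ at 8 rightward: 9 /j/ blocks.
From /ṣ/ at 8 leftward: 7 /o/ → [+RTR]; 6 /ṣ/ is itself a trigger — this domain ends here.
[+RTR] positions on the surface: 3 4 6 7 8.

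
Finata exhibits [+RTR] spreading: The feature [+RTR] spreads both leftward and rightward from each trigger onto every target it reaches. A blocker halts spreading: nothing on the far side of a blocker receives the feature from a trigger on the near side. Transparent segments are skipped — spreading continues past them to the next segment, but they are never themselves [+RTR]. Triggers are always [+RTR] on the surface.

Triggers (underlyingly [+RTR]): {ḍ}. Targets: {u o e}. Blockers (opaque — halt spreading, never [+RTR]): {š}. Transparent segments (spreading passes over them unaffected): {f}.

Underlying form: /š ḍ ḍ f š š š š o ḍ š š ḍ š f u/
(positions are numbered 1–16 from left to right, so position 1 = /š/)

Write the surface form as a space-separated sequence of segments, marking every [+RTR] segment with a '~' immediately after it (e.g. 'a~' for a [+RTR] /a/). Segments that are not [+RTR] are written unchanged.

š ḍ~ ḍ~ f š š š š o~ ḍ~ š š ḍ~ š f u

From /ḍ/ at 2 rightward: 3 /ḍ/ is itself a trigger — this domain ends here.
From /ḍ/ at 2 leftward: 1 /š/ blocks.
From /ḍ/ at 3 rightward: 4 /f/ transparent; 5 /š/ blocks.
From /ḍ/ at 3 leftward: 2 /ḍ/ is itself a trigger — this domain ends here.
From /ḍ/ at 10 rightward: 11 /š/ blocks.
From /ḍ/ at 10 leftward: 9 /o/ → [+RTR]; 8 /š/ blocks.
From /ḍ/ at 13 rightward: 14 /š/ blocks.
From /ḍ/ at 13 leftward: 12 /š/ blocks.
Target with no active source: position 16 stays [-emphatic].
[+RTR] positions on the surface: 2 3 9 10 13.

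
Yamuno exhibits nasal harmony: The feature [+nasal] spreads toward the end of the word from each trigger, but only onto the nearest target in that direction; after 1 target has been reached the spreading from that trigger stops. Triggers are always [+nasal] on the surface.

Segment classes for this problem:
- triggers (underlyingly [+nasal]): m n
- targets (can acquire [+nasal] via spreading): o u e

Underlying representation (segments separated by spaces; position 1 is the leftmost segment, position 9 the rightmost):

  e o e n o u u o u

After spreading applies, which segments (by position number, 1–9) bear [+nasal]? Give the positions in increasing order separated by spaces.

From /n/ at 4 rightward: 5 /o/ → [+nasal]; bound reached.
Targets with no active source: positions 1 2 3 6 7 8 9 stay [-nasal].

4 5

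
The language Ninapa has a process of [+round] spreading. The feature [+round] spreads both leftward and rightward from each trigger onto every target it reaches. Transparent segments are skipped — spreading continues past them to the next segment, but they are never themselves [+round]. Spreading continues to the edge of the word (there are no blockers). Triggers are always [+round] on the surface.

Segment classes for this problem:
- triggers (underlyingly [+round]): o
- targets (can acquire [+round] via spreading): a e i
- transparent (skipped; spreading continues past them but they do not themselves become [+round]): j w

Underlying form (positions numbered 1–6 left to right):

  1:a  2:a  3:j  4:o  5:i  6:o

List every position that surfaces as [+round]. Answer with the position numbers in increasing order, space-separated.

1 2 4 5 6

From /o/ at 4 rightward: 5 /i/ → [+round]; 6 /o/ is itself a trigger — this domain ends here.
From /o/ at 4 leftward: 3 /j/ transparent; 2 /a/ → [+round]; 1 /a/ → [+round]; word edge.
From /o/ at 6 rightward: word edge.
From /o/ at 6 leftward: 5 /i/ → [+round]; 4 /o/ is itself a trigger — this domain ends here.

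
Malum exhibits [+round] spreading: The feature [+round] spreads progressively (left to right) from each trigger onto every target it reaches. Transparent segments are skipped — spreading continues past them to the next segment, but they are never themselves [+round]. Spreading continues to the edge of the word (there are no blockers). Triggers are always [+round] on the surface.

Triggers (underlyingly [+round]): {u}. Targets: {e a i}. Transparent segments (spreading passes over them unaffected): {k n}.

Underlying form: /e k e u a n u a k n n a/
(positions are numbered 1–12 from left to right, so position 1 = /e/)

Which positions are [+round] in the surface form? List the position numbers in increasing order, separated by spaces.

4 5 7 8 12

From /u/ at 4 rightward: 5 /a/ → [+round]; 6 /n/ transparent; 7 /u/ is itself a trigger — this domain ends here.
From /u/ at 7 rightward: 8 /a/ → [+round]; 9 /k/ transparent; 10 /n/ transparent; 11 /n/ transparent; 12 /a/ → [+round]; word edge.
Targets with no active source: positions 1 3 stay [-round].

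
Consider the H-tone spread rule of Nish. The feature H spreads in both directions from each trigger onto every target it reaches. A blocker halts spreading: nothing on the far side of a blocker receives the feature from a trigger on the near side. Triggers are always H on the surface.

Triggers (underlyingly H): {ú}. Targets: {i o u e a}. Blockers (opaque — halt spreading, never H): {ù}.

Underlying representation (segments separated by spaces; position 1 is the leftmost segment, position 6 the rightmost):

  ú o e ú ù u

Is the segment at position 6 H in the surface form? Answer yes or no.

From /ú/ at 1 rightward: 2 /o/ → H; 3 /e/ → H; 4 /ú/ is itself a trigger — this domain ends here.
From /ú/ at 1 leftward: word edge.
From /ú/ at 4 rightward: 5 /ù/ blocks.
From /ú/ at 4 leftward: 3 /e/ → H; 2 /o/ → H; 1 /ú/ is itself a trigger — this domain ends here.
Target with no active source: position 6 stays [-high tone].
H positions on the surface: 1 2 3 4.

no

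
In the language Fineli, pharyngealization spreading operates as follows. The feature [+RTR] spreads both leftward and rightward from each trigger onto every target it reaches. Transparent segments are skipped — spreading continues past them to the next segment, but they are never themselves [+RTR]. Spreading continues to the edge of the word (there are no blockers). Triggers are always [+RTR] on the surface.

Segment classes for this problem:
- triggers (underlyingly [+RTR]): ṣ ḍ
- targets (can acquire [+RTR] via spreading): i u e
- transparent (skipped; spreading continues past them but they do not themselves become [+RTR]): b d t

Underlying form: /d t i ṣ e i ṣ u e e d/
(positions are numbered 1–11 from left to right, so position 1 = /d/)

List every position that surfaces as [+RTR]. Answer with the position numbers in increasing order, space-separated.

From /ṣ/ at 4 rightward: 5 /e/ → [+RTR]; 6 /i/ → [+RTR]; 7 /ṣ/ is itself a trigger — this domain ends here.
From /ṣ/ at 4 leftward: 3 /i/ → [+RTR]; 2 /t/ transparent; 1 /d/ transparent; word edge.
From /ṣ/ at 7 rightward: 8 /u/ → [+RTR]; 9 /e/ → [+RTR]; 10 /e/ → [+RTR]; 11 /d/ transparent; word edge.
From /ṣ/ at 7 leftward: 6 /i/ → [+RTR]; 5 /e/ → [+RTR]; 4 /ṣ/ is itself a trigger — this domain ends here.

3 4 5 6 7 8 9 10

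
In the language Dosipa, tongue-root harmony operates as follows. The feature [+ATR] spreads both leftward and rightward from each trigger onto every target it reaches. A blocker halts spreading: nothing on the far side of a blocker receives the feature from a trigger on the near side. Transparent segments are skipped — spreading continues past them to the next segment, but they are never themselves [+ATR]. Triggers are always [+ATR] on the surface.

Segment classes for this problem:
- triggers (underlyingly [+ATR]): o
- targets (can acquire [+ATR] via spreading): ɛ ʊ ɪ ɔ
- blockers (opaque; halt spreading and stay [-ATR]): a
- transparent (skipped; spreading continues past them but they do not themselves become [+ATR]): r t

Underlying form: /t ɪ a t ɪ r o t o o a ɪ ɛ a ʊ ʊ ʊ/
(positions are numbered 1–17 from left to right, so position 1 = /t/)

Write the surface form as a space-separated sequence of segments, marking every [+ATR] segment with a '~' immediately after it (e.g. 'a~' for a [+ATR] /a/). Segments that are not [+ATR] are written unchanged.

t ɪ a t ɪ~ r o~ t o~ o~ a ɪ ɛ a ʊ ʊ ʊ

From /o/ at 7 rightward: 8 /t/ transparent; 9 /o/ is itself a trigger — this domain ends here.
From /o/ at 7 leftward: 6 /r/ transparent; 5 /ɪ/ → [+ATR]; 4 /t/ transparent; 3 /a/ blocks.
From /o/ at 9 rightward: 10 /o/ is itself a trigger — this domain ends here.
From /o/ at 9 leftward: 8 /t/ transparent; 7 /o/ is itself a trigger — this domain ends here.
From /o/ at 10 rightward: 11 /a/ blocks.
From /o/ at 10 leftward: 9 /o/ is itself a trigger — this domain ends here.
Targets with no active source: positions 2 12 13 15 16 17 stay [-ATR].
[+ATR] positions on the surface: 5 7 9 10.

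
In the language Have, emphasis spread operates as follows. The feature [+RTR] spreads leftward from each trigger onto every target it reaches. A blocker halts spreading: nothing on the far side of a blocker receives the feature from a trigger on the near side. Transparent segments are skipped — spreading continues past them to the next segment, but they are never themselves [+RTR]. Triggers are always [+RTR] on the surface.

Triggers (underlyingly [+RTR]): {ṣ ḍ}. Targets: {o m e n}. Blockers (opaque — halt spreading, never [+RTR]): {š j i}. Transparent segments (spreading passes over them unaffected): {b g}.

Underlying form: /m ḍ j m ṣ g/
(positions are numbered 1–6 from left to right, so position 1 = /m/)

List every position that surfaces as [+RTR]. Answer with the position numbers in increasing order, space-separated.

From /ḍ/ at 2 leftward: 1 /m/ → [+RTR]; word edge.
From /ṣ/ at 5 leftward: 4 /m/ → [+RTR]; 3 /j/ blocks.

1 2 4 5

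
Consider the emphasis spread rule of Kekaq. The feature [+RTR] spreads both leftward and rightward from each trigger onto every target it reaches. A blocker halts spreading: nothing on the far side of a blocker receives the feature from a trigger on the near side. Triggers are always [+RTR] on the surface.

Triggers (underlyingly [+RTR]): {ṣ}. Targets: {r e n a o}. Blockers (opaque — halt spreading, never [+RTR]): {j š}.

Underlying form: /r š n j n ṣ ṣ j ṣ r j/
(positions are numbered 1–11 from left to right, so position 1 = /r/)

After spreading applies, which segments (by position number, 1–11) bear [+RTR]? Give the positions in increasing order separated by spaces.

5 6 7 9 10

From /ṣ/ at 6 rightward: 7 /ṣ/ is itself a trigger — this domain ends here.
From /ṣ/ at 6 leftward: 5 /n/ → [+RTR]; 4 /j/ blocks.
From /ṣ/ at 7 rightward: 8 /j/ blocks.
From /ṣ/ at 7 leftward: 6 /ṣ/ is itself a trigger — this domain ends here.
From /ṣ/ at 9 rightward: 10 /r/ → [+RTR]; 11 /j/ blocks.
From /ṣ/ at 9 leftward: 8 /j/ blocks.
Targets with no active source: positions 1 3 stay [-emphatic].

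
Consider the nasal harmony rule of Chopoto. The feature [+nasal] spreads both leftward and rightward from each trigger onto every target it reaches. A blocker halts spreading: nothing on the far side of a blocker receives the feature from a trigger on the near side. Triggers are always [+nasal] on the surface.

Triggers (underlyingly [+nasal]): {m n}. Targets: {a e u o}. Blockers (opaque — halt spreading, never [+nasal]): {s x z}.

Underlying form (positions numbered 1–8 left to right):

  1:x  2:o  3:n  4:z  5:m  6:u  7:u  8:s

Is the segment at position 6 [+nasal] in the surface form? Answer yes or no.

yes

From /n/ at 3 rightward: 4 /z/ blocks.
From /n/ at 3 leftward: 2 /o/ → [+nasal]; 1 /x/ blocks.
From /m/ at 5 rightward: 6 /u/ → [+nasal]; 7 /u/ → [+nasal]; 8 /s/ blocks.
From /m/ at 5 leftward: 4 /z/ blocks.
[+nasal] positions on the surface: 2 3 5 6 7.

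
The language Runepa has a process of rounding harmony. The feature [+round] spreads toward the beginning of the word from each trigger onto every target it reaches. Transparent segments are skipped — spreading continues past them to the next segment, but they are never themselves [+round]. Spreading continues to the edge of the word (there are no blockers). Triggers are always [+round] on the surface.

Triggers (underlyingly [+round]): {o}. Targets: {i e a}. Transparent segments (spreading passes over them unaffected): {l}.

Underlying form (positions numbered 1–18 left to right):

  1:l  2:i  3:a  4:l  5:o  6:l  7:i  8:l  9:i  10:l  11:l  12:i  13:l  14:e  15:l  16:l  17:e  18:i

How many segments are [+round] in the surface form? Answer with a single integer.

3

From /o/ at 5 leftward: 4 /l/ transparent; 3 /a/ → [+round]; 2 /i/ → [+round]; 1 /l/ transparent; word edge.
Targets with no active source: positions 7 9 12 14 17 18 stay [-round].
[+round] positions on the surface: 2 3 5.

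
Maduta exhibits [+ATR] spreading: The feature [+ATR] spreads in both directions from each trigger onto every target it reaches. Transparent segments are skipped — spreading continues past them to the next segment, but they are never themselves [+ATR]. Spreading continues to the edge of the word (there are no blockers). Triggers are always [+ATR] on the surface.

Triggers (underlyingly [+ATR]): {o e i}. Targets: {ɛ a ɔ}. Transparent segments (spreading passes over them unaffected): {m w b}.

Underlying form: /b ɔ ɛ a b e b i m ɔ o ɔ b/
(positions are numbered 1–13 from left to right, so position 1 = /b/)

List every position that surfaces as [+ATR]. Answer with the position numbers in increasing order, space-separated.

From /e/ at 6 rightward: 7 /b/ transparent; 8 /i/ is itself a trigger — this domain ends here.
From /e/ at 6 leftward: 5 /b/ transparent; 4 /a/ → [+ATR]; 3 /ɛ/ → [+ATR]; 2 /ɔ/ → [+ATR]; 1 /b/ transparent; word edge.
From /i/ at 8 rightward: 9 /m/ transparent; 10 /ɔ/ → [+ATR]; 11 /o/ is itself a trigger — this domain ends here.
From /i/ at 8 leftward: 7 /b/ transparent; 6 /e/ is itself a trigger — this domain ends here.
From /o/ at 11 rightward: 12 /ɔ/ → [+ATR]; 13 /b/ transparent; word edge.
From /o/ at 11 leftward: 10 /ɔ/ → [+ATR]; 9 /m/ transparent; 8 /i/ is itself a trigger — this domain ends here.

2 3 4 6 8 10 11 12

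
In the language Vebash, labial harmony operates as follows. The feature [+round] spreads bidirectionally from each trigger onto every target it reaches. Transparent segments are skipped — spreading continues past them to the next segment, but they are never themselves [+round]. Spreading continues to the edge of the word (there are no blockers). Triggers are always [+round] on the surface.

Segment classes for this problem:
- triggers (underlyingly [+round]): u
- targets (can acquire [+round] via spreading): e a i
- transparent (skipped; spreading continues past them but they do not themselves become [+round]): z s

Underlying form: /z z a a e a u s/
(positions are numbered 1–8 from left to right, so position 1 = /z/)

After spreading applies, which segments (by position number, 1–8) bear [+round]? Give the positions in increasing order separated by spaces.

From /u/ at 7 rightward: 8 /s/ transparent; word edge.
From /u/ at 7 leftward: 6 /a/ → [+round]; 5 /e/ → [+round]; 4 /a/ → [+round]; 3 /a/ → [+round]; 2 /z/ transparent; 1 /z/ transparent; word edge.

3 4 5 6 7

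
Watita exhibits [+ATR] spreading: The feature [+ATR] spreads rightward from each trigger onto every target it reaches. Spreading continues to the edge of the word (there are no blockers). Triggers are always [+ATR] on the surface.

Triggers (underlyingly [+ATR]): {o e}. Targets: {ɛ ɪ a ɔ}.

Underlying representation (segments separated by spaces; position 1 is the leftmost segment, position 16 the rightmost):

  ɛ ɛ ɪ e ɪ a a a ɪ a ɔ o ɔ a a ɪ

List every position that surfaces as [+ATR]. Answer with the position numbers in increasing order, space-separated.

4 5 6 7 8 9 10 11 12 13 14 15 16

From /e/ at 4 rightward: 5 /ɪ/ → [+ATR]; 6 /a/ → [+ATR]; 7 /a/ → [+ATR]; 8 /a/ → [+ATR]; 9 /ɪ/ → [+ATR]; 10 /a/ → [+ATR]; 11 /ɔ/ → [+ATR]; 12 /o/ is itself a trigger — this domain ends here.
From /o/ at 12 rightward: 13 /ɔ/ → [+ATR]; 14 /a/ → [+ATR]; 15 /a/ → [+ATR]; 16 /ɪ/ → [+ATR]; word edge.
Targets with no active source: positions 1 2 3 stay [-ATR].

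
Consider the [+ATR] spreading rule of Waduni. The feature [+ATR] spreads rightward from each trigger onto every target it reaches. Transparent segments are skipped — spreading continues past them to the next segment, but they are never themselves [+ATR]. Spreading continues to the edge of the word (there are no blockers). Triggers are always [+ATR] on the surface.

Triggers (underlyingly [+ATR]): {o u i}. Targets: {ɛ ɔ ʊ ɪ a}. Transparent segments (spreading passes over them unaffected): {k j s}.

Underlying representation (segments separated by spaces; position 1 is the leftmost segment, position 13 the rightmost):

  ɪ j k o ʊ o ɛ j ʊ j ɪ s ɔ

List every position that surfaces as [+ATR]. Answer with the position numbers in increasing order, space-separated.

4 5 6 7 9 11 13

From /o/ at 4 rightward: 5 /ʊ/ → [+ATR]; 6 /o/ is itself a trigger — this domain ends here.
From /o/ at 6 rightward: 7 /ɛ/ → [+ATR]; 8 /j/ transparent; 9 /ʊ/ → [+ATR]; 10 /j/ transparent; 11 /ɪ/ → [+ATR]; 12 /s/ transparent; 13 /ɔ/ → [+ATR]; word edge.
Target with no active source: position 1 stays [-ATR].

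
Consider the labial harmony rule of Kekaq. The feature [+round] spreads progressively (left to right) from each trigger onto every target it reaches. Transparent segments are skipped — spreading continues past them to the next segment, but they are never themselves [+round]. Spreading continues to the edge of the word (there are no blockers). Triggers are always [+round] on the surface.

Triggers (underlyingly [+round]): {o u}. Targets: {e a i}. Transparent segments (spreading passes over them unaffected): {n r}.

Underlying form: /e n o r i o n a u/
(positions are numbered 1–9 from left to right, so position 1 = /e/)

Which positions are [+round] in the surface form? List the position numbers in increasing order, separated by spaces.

From /o/ at 3 rightward: 4 /r/ transparent; 5 /i/ → [+round]; 6 /o/ is itself a trigger — this domain ends here.
From /o/ at 6 rightward: 7 /n/ transparent; 8 /a/ → [+round]; 9 /u/ is itself a trigger — this domain ends here.
From /u/ at 9 rightward: word edge.
Target with no active source: position 1 stays [-round].

3 5 6 8 9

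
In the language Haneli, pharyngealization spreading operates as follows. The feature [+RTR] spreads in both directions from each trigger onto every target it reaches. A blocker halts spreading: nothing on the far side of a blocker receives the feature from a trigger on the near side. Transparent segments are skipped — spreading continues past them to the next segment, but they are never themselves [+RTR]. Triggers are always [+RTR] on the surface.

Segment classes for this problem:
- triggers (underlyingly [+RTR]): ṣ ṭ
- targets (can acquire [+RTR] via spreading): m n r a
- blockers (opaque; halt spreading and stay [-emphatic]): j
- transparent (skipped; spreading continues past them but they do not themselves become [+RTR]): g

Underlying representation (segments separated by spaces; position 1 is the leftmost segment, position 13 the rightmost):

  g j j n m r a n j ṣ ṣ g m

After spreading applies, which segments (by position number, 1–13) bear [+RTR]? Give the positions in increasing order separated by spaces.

10 11 13

From /ṣ/ at 10 rightward: 11 /ṣ/ is itself a trigger — this domain ends here.
From /ṣ/ at 10 leftward: 9 /j/ blocks.
From /ṣ/ at 11 rightward: 12 /g/ transparent; 13 /m/ → [+RTR]; word edge.
From /ṣ/ at 11 leftward: 10 /ṣ/ is itself a trigger — this domain ends here.
Targets with no active source: positions 4 5 6 7 8 stay [-emphatic].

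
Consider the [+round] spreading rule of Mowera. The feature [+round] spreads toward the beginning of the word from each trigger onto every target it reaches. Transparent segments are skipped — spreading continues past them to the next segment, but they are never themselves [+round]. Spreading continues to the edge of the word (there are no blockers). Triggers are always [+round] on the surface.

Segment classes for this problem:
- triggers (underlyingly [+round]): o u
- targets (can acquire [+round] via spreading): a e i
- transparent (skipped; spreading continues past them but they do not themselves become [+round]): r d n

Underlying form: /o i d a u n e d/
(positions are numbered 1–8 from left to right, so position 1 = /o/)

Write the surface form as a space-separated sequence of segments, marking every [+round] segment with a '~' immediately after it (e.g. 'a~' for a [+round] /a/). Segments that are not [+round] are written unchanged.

From /o/ at 1 leftward: word edge.
From /u/ at 5 leftward: 4 /a/ → [+round]; 3 /d/ transparent; 2 /i/ → [+round]; 1 /o/ is itself a trigger — this domain ends here.
Target with no active source: position 7 stays [-round].
[+round] positions on the surface: 1 2 4 5.

o~ i~ d a~ u~ n e d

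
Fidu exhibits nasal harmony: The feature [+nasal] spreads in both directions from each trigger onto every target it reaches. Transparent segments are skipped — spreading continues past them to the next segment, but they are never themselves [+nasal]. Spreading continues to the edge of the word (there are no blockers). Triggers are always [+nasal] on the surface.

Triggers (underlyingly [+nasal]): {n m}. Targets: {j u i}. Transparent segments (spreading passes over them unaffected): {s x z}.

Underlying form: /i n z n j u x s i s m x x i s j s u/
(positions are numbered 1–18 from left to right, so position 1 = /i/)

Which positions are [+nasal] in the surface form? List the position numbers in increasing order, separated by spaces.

From /n/ at 2 rightward: 3 /z/ transparent; 4 /n/ is itself a trigger — this domain ends here.
From /n/ at 2 leftward: 1 /i/ → [+nasal]; word edge.
From /n/ at 4 rightward: 5 /j/ → [+nasal]; 6 /u/ → [+nasal]; 7 /x/ transparent; 8 /s/ transparent; 9 /i/ → [+nasal]; 10 /s/ transparent; 11 /m/ is itself a trigger — this domain ends here.
From /n/ at 4 leftward: 3 /z/ transparent; 2 /n/ is itself a trigger — this domain ends here.
From /m/ at 11 rightward: 12 /x/ transparent; 13 /x/ transparent; 14 /i/ → [+nasal]; 15 /s/ transparent; 16 /j/ → [+nasal]; 17 /s/ transparent; 18 /u/ → [+nasal]; word edge.
From /m/ at 11 leftward: 10 /s/ transparent; 9 /i/ → [+nasal]; 8 /s/ transparent; 7 /x/ transparent; 6 /u/ → [+nasal]; 5 /j/ → [+nasal]; 4 /n/ is itself a trigger — this domain ends here.

1 2 4 5 6 9 11 14 16 18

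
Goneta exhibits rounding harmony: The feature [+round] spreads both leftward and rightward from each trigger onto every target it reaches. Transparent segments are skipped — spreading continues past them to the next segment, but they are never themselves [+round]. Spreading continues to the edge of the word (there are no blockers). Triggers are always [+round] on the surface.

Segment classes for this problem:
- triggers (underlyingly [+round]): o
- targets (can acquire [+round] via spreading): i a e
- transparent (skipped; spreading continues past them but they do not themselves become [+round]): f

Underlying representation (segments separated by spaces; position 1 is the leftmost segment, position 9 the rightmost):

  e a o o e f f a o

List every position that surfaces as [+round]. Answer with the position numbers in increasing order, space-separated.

From /o/ at 3 rightward: 4 /o/ is itself a trigger — this domain ends here.
From /o/ at 3 leftward: 2 /a/ → [+round]; 1 /e/ → [+round]; word edge.
From /o/ at 4 rightward: 5 /e/ → [+round]; 6 /f/ transparent; 7 /f/ transparent; 8 /a/ → [+round]; 9 /o/ is itself a trigger — this domain ends here.
From /o/ at 4 leftward: 3 /o/ is itself a trigger — this domain ends here.
From /o/ at 9 rightward: word edge.
From /o/ at 9 leftward: 8 /a/ → [+round]; 7 /f/ transparent; 6 /f/ transparent; 5 /e/ → [+round]; 4 /o/ is itself a trigger — this domain ends here.

1 2 3 4 5 8 9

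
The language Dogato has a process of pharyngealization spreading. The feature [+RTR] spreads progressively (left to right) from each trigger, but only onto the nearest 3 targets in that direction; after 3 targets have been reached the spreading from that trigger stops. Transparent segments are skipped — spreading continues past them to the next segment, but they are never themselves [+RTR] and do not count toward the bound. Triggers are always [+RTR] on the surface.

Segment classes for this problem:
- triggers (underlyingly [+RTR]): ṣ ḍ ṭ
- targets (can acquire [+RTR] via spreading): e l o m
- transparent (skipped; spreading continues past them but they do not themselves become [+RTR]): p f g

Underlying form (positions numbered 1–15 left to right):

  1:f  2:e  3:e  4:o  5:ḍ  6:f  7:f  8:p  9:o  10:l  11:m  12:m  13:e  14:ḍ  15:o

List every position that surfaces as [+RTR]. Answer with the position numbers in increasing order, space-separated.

From /ḍ/ at 5 rightward: 6 /f/ transparent; 7 /f/ transparent; 8 /p/ transparent; 9 /o/ → [+RTR]; 10 /l/ → [+RTR]; 11 /m/ → [+RTR]; bound reached.
From /ḍ/ at 14 rightward: 15 /o/ → [+RTR]; word edge.
Targets with no active source: positions 2 3 4 12 13 stay [-emphatic].

5 9 10 11 14 15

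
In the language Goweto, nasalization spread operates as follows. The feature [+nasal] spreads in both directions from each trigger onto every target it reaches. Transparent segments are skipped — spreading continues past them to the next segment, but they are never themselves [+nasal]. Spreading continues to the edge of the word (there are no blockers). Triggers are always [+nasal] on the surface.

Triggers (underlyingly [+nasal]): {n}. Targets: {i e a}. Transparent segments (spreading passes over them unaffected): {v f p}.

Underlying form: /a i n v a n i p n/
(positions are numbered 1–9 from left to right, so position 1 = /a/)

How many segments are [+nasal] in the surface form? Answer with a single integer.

7

From /n/ at 3 rightward: 4 /v/ transparent; 5 /a/ → [+nasal]; 6 /n/ is itself a trigger — this domain ends here.
From /n/ at 3 leftward: 2 /i/ → [+nasal]; 1 /a/ → [+nasal]; word edge.
From /n/ at 6 rightward: 7 /i/ → [+nasal]; 8 /p/ transparent; 9 /n/ is itself a trigger — this domain ends here.
From /n/ at 6 leftward: 5 /a/ → [+nasal]; 4 /v/ transparent; 3 /n/ is itself a trigger — this domain ends here.
From /n/ at 9 rightward: word edge.
From /n/ at 9 leftward: 8 /p/ transparent; 7 /i/ → [+nasal]; 6 /n/ is itself a trigger — this domain ends here.
[+nasal] positions on the surface: 1 2 3 5 6 7 9.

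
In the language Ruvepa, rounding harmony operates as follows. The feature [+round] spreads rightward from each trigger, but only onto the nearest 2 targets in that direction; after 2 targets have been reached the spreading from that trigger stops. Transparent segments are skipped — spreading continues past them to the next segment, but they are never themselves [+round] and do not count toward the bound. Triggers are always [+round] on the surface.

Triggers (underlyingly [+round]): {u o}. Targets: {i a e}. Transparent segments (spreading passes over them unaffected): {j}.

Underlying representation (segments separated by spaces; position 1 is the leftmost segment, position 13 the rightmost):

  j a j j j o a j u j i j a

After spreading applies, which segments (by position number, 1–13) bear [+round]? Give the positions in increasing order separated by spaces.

6 7 9 11 13

From /o/ at 6 rightward: 7 /a/ → [+round]; 8 /j/ transparent; 9 /u/ is itself a trigger — this domain ends here.
From /u/ at 9 rightward: 10 /j/ transparent; 11 /i/ → [+round]; 12 /j/ transparent; 13 /a/ → [+round]; bound reached.
Target with no active source: position 2 stays [-round].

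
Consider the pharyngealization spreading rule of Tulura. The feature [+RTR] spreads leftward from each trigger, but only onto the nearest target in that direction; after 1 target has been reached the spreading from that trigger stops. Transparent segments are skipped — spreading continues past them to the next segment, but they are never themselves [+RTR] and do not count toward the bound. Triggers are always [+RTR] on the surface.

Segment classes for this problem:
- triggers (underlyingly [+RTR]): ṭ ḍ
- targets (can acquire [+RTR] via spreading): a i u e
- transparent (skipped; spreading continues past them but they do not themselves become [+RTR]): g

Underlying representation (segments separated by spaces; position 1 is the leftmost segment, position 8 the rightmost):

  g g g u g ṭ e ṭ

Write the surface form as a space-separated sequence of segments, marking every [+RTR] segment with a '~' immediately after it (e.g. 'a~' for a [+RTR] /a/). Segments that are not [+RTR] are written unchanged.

From /ṭ/ at 6 leftward: 5 /g/ transparent; 4 /u/ → [+RTR]; bound reached.
From /ṭ/ at 8 leftward: 7 /e/ → [+RTR]; bound reached.
[+RTR] positions on the surface: 4 6 7 8.

g g g u~ g ṭ~ e~ ṭ~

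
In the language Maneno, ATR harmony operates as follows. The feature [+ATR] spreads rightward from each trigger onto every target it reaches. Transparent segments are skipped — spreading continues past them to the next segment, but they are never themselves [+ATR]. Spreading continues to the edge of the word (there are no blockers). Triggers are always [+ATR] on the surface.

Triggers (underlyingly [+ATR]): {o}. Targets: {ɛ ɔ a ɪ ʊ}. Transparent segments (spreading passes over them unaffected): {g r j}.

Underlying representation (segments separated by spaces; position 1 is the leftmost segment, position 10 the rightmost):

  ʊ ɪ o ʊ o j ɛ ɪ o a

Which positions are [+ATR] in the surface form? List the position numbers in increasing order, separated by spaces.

From /o/ at 3 rightward: 4 /ʊ/ → [+ATR]; 5 /o/ is itself a trigger — this domain ends here.
From /o/ at 5 rightward: 6 /j/ transparent; 7 /ɛ/ → [+ATR]; 8 /ɪ/ → [+ATR]; 9 /o/ is itself a trigger — this domain ends here.
From /o/ at 9 rightward: 10 /a/ → [+ATR]; word edge.
Targets with no active source: positions 1 2 stay [-ATR].

3 4 5 7 8 9 10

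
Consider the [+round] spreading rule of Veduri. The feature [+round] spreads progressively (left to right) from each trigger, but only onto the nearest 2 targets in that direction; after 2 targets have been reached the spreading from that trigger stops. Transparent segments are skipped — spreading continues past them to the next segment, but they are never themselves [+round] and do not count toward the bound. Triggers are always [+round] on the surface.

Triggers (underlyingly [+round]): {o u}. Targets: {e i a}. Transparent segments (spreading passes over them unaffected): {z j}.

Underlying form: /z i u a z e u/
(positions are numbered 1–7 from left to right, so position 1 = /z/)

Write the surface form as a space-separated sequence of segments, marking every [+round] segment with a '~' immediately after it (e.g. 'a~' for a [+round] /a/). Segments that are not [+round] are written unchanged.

From /u/ at 3 rightward: 4 /a/ → [+round]; 5 /z/ transparent; 6 /e/ → [+round]; bound reached.
From /u/ at 7 rightward: word edge.
Target with no active source: position 2 stays [-round].
[+round] positions on the surface: 3 4 6 7.

z i u~ a~ z e~ u~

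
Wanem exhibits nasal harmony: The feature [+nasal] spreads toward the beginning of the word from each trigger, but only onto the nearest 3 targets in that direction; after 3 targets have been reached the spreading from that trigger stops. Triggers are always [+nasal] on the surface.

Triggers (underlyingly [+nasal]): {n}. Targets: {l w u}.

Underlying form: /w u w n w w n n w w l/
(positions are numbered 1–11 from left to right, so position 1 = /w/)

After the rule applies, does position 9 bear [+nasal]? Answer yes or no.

no

From /n/ at 4 leftward: 3 /w/ → [+nasal]; 2 /u/ → [+nasal]; 1 /w/ → [+nasal]; bound reached.
From /n/ at 7 leftward: 6 /w/ → [+nasal]; 5 /w/ → [+nasal]; 4 /n/ is itself a trigger — this domain ends here.
From /n/ at 8 leftward: 7 /n/ is itself a trigger — this domain ends here.
Targets with no active source: positions 9 10 11 stay [-nasal].
[+nasal] positions on the surface: 1 2 3 4 5 6 7 8.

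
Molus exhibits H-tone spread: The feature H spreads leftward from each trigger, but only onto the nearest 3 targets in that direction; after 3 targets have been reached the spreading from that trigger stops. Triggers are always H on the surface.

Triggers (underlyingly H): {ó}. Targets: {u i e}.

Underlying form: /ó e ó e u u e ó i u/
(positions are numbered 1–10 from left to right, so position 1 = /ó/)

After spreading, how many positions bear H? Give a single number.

7

From /ó/ at 1 leftward: word edge.
From /ó/ at 3 leftward: 2 /e/ → H; 1 /ó/ is itself a trigger — this domain ends here.
From /ó/ at 8 leftward: 7 /e/ → H; 6 /u/ → H; 5 /u/ → H; bound reached.
Targets with no active source: positions 4 9 10 stay [-high tone].
H positions on the surface: 1 2 3 5 6 7 8.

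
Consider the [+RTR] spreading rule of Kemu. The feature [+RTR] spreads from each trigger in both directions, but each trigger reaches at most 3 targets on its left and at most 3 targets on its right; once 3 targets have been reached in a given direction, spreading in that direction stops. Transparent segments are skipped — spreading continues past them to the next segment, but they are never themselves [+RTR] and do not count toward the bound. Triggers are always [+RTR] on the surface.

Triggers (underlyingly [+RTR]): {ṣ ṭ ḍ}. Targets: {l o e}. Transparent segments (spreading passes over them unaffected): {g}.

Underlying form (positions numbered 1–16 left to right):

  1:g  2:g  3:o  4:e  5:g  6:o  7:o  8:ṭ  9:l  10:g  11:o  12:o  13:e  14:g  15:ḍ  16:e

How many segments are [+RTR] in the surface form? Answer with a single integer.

10

From /ṭ/ at 8 rightward: 9 /l/ → [+RTR]; 10 /g/ transparent; 11 /o/ → [+RTR]; 12 /o/ → [+RTR]; bound reached.
From /ṭ/ at 8 leftward: 7 /o/ → [+RTR]; 6 /o/ → [+RTR]; 5 /g/ transparent; 4 /e/ → [+RTR]; bound reached.
From /ḍ/ at 15 rightward: 16 /e/ → [+RTR]; word edge.
From /ḍ/ at 15 leftward: 14 /g/ transparent; 13 /e/ → [+RTR]; 12 /o/ → [+RTR]; 11 /o/ → [+RTR]; bound reached.
Target with no active source: position 3 stays [-emphatic].
[+RTR] positions on the surface: 4 6 7 8 9 11 12 13 15 16.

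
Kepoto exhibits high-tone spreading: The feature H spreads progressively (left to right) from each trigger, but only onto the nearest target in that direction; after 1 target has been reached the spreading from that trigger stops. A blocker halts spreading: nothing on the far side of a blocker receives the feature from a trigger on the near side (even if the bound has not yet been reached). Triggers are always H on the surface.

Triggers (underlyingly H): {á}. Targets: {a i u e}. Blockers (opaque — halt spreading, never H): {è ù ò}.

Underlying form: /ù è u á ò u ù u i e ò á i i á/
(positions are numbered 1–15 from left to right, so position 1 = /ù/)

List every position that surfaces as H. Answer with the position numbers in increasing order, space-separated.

4 12 13 15

From /á/ at 4 rightward: 5 /ò/ blocks.
From /á/ at 12 rightward: 13 /i/ → H; bound reached.
From /á/ at 15 rightward: word edge.
Targets with no active source: positions 3 6 8 9 10 14 stay [-high tone].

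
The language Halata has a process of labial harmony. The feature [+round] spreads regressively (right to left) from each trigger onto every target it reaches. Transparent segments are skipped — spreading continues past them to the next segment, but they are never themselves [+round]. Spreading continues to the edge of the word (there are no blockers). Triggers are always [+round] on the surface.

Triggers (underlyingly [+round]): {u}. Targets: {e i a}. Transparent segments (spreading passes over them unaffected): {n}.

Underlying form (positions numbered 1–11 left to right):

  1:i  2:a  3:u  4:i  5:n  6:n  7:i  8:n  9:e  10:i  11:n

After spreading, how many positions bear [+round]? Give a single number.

From /u/ at 3 leftward: 2 /a/ → [+round]; 1 /i/ → [+round]; word edge.
Targets with no active source: positions 4 7 9 10 stay [-round].
[+round] positions on the surface: 1 2 3.

3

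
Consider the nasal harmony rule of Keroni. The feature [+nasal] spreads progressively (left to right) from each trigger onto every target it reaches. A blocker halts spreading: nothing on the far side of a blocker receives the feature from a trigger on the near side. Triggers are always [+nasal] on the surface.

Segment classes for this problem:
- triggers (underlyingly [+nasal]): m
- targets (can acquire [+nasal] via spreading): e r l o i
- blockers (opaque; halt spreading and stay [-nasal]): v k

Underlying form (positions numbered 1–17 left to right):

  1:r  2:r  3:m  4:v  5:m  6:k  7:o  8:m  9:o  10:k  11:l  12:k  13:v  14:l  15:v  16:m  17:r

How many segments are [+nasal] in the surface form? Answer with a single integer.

From /m/ at 3 rightward: 4 /v/ blocks.
From /m/ at 5 rightward: 6 /k/ blocks.
From /m/ at 8 rightward: 9 /o/ → [+nasal]; 10 /k/ blocks.
From /m/ at 16 rightward: 17 /r/ → [+nasal]; word edge.
Targets with no active source: positions 1 2 7 11 14 stay [-nasal].
[+nasal] positions on the surface: 3 5 8 9 16 17.

6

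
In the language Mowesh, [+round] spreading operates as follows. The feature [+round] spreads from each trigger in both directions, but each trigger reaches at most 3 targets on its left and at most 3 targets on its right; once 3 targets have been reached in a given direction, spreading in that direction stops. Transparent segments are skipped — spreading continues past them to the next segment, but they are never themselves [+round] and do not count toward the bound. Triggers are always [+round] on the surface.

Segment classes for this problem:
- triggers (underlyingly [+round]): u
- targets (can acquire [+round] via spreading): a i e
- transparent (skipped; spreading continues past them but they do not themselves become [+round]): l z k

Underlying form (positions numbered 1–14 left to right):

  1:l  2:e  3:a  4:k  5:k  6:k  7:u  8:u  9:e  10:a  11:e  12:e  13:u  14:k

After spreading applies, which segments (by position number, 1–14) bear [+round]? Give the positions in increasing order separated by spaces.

From /u/ at 7 rightward: 8 /u/ is itself a trigger — this domain ends here.
From /u/ at 7 leftward: 6 /k/ transparent; 5 /k/ transparent; 4 /k/ transparent; 3 /a/ → [+round]; 2 /e/ → [+round]; 1 /l/ transparent; word edge.
From /u/ at 8 rightward: 9 /e/ → [+round]; 10 /a/ → [+round]; 11 /e/ → [+round]; bound reached.
From /u/ at 8 leftward: 7 /u/ is itself a trigger — this domain ends here.
From /u/ at 13 rightward: 14 /k/ transparent; word edge.
From /u/ at 13 leftward: 12 /e/ → [+round]; 11 /e/ → [+round]; 10 /a/ → [+round]; bound reached.

2 3 7 8 9 10 11 12 13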